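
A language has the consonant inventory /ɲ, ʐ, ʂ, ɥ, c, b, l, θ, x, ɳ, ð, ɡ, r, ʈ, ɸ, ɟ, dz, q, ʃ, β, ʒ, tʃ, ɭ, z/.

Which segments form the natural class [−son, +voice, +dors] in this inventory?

ɡ, ɟ

Eliminate segments failing any feature: /ɲ, ɥ, l, ɳ, r, ɭ/ are [+sonorant]; /ʐ, b, ð, dz, β, ʒ, z/ are [−dorsal]; /ʂ, c, θ, x, ʈ, ɸ, q, ʃ, tʃ/ are [−voice]. The remaining /ɡ, ɟ/ satisfy [−sonorant], [+voice], [+dorsal].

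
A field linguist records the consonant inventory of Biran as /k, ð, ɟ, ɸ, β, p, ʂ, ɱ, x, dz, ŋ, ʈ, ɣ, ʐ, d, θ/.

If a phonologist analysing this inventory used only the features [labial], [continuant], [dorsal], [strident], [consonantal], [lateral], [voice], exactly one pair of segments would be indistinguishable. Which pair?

ɟ, ŋ

Both /ɟ/ and /ŋ/ are [−labial], [−continuant], [+dorsal], [−strident], [+consonantal], [−lateral], [+voice]. Since the list omits [sonorant], [nasal] and [back] — which do distinguish the voiced palatal stop from the velar nasal — this pair collapses; all other pairs remain distinct.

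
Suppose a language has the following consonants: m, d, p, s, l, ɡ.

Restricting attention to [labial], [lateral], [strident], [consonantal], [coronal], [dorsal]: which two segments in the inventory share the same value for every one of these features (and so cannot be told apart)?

m, p

/m/ (bilabial nasal) and /p/ (voiceless bilabial stop) are both [+labial], [−lateral], [−strident], [+consonantal], [−coronal], [−dorsal], so none of the listed features separates them. (They do differ in [sonorant], [voice] and [nasal], which are not among the given features.) Every other pair in the inventory differs on at least one listed feature.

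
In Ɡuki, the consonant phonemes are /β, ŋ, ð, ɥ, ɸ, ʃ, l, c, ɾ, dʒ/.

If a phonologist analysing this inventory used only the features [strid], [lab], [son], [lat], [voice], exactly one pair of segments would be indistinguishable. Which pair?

ŋ, ɾ

Both /ŋ/ and /ɾ/ are [-strident], [-labial], [+sonorant], [-lateral], [+voice]. Since the list omits [nasal], [coronal] and [dorsal] — which do distinguish the velar nasal from the alveolar tap — this pair collapses; all other pairs remain distinct.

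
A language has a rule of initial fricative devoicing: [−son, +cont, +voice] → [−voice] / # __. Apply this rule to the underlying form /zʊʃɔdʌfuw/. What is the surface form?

/z/ satisfies [−son, +cont, +voice] and sits in # __. The [−voice] counterpart of the voiced alveolar fricative is /s/. Other segments in /zʊʃɔdʌfuw/ either fail the structural description or are not in the environment, so the surface form is [sʊʃɔdʌfuw].

[sʊʃɔdʌfuw]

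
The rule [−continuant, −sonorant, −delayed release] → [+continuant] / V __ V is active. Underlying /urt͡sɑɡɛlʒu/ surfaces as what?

[urt͡sɑɣɛlʒu]

Only /ɡ/ occurs between two vowels (/ɑ/ __ /ɛ/) and matches the structural description. It is a voiced velar stop, so [−continuant, −sonorant, −delayed release] holds; changing it to [+continuant] with all other features held fixed yields /ɣ/ (voiced velar fricative). No other segment meets both the structural description and the environment, so the output is [urt͡sɑɣɛlʒu].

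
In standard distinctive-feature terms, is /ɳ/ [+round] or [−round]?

[−round]

/ɳ/ is the retroflex nasal. The feature [round] marks segments produced with lip rounding; /ɳ/ lacks this property, so it is [−round].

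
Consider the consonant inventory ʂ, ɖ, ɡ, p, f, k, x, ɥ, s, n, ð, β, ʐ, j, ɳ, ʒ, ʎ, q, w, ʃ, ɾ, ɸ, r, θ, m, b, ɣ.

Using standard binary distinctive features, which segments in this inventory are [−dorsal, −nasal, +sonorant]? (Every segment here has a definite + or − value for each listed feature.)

Eliminate segments failing any feature: /ʂ, ɖ, p, f, s, ð, β, ʐ, ʒ, ʃ, ɸ, θ, b/ are [−sonorant]; /ɡ, k, x, ɥ, j, ʎ, q, w, ɣ/ are [+dorsal]; /n, ɳ, m/ are [+nasal]. The remaining /ɾ, r/ satisfy [−dorsal], [−nasal], [+sonorant].

ɾ, r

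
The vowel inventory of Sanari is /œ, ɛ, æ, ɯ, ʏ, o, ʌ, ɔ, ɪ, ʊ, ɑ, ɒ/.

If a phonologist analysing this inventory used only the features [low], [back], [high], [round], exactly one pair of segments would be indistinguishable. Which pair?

/ɔ/ (mid back rounded lax vowel) and /o/ (mid back rounded tense vowel) are both [−low], [+back], [−high], [+round], so none of the listed features separates them. (They do differ in [tense], which is not among the given features.) Every other pair in the inventory differs on at least one listed feature.

ɔ, o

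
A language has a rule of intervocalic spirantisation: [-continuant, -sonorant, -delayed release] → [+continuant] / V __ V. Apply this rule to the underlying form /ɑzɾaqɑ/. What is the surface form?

/q/ satisfies [-continuant, -sonorant, -delayed release] and sits in V __ V. The [+continuant] counterpart of the voiceless uvular stop is /χ/. Other segments in /ɑzɾaqɑ/ either fail the structural description or are not in the environment, so the surface form is [ɑzɾaχɑ].

[ɑzɾaχɑ]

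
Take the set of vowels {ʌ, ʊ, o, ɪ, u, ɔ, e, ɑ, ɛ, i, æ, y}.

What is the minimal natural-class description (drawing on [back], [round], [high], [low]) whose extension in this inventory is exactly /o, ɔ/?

Every target segment is [−high], [+round]; each remaining inventory member fails at least one of these. Each conjunct is needed — [+round] alone would also admit /ʊ, u, y/; [−high] alone would also admit /ʌ, e, ɑ, ɛ, …/ — and no other single listed feature has exactly this extension, so two is the minimum.

[−high, +round]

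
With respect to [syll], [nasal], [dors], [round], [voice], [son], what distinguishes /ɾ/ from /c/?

[sonorant], [voice], [dorsal]

/ɾ/ is the alveolar tap and /c/ is the voiceless palatal stop. Both are [-syllabic], [-nasal], [-round]. /ɾ/ is [+sonorant] while /c/ is [-sonorant]; /ɾ/ is [+voice] while /c/ is [-voice]; /ɾ/ is [-dorsal] while /c/ is [+dorsal], so the distinguishing features are [sonorant], [voice], [dorsal].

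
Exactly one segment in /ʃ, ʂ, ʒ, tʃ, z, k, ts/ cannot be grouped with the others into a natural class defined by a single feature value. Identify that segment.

k

/ʃ, ʂ, tʃ, ts, ʒ, z/ are all [+strident], but /k/ (voiceless velar stop) is [-strident]. No other single segment can be removed to leave a set sharing one feature value that the removed segment lacks, so /k/ is the odd one out.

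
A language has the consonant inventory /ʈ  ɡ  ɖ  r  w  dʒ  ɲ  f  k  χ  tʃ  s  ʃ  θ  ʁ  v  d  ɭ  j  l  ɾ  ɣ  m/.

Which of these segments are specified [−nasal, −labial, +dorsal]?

Checking each segment against [−nasal], [−labial], [+dorsal]: /ɡ/ (voiced velar stop), /k/ (voiceless velar stop), /χ/ (voiceless uvular fricative), /ʁ/ (voiced uvular fricative), /j/ (palatal glide), /ɣ/ (voiced velar fricative) satisfy every feature; every other segment in the inventory fails at least one.

ɡ, k, χ, ʁ, j, ɣ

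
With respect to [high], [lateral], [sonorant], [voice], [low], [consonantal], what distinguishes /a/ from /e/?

/a/ is the low unrounded vowel and /e/ is the mid front unrounded tense vowel. Both are [-high], [-lateral], [+sonorant], [+voice], [-consonantal]. /a/ is [+low] while /e/ is [-low], so the distinguishing feature is [low].

[low]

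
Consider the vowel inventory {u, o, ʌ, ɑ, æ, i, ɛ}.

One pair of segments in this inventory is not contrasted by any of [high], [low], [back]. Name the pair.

On the given features, /ʌ/ and /o/ have an identical profile: [-high], [-low], [+back]. No other two segments in the inventory coincide on all 3 features. (They do differ in [labial], [round] and [tense], which are not among the given features.)

ʌ, o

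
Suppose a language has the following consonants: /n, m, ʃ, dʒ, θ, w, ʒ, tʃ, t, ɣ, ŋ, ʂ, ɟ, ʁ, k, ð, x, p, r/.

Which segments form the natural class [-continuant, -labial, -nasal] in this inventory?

dʒ, tʃ, t, ɟ, k

Eliminate segments failing any feature: /n, ŋ/ are [+nasal]; /m, p/ are [+labial]; /ʃ, θ, w, ʒ, ɣ, ʂ, ʁ, ð, x, r/ are [+continuant]. The remaining /dʒ, tʃ, t, ɟ, k/ satisfy [-continuant], [-labial], [-nasal].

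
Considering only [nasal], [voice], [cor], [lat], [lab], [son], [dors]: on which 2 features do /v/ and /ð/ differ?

/v/ is the voiced labiodental fricative and /ð/ is the voiced dental fricative. Both are [−nasal], [+voice], [−lateral], [−sonorant], [−dorsal]. /v/ is [+labial] while /ð/ is [−labial]; /v/ is [−coronal] while /ð/ is [+coronal], so the distinguishing features are [labial], [coronal].

[labial], [coronal]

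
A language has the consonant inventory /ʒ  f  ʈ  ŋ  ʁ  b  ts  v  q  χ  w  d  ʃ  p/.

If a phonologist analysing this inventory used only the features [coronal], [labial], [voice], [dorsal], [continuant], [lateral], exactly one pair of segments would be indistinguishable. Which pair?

ʈ, ts

On the given features, /ʈ/ and /ts/ have an identical profile: [+coronal], [-labial], [-voice], [-dorsal], [-continuant], [-lateral]. No other two segments in the inventory coincide on all 6 features. (They do differ in [strident], [delayed release] and [anterior], which are not among the given features.)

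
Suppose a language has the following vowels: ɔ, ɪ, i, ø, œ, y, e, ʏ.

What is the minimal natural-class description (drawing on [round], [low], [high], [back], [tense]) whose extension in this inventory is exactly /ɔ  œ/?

Every target segment is [−high], [−tense]; each remaining inventory member fails at least one of these. Each conjunct is needed — [−tense] alone would also admit /ɪ, ʏ/; [−high] alone would also admit /ø, e/ — and no other single listed feature has exactly this extension, so two is the minimum.

[−high, −tense]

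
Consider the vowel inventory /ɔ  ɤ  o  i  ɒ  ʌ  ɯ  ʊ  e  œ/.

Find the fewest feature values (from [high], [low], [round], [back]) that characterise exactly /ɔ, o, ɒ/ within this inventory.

[−high, +back, +round]

/ɔ, o, ɒ/ are all [−high], [+back], [+round], and no other segment in the inventory matches all three values. Dropping any one of them over-generates: [+back, +round] alone would also admit /ʊ/; [−high, +round] alone would also admit /œ/; [−high, +back] alone would also admit /ɤ, ʌ/. No other combination of two listed features picks out exactly this set either, so fewer than three features will not do.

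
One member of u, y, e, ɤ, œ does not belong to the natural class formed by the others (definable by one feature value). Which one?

/ɤ, u, e, y/ are all [+tense], but /œ/ (mid front rounded lax vowel) is [−tense]. No other single segment can be removed to leave a set sharing one feature value that the removed segment lacks, so /œ/ is the odd one out.

œ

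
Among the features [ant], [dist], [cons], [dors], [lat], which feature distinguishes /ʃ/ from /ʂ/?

/ʃ/ is the voiceless postalveolar fricative and /ʂ/ is the voiceless retroflex fricative. Both are [−anterior], [+consonantal], [−dorsal], [−lateral]. /ʃ/ is [+distributed] while /ʂ/ is [−distributed], so the distinguishing feature is [distributed].

[distributed]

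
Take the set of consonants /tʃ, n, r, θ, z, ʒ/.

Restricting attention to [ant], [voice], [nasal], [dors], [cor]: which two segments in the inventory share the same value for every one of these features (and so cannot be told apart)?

z, r

Both /z/ and /r/ are [+anterior], [+voice], [-nasal], [-dorsal], [+coronal]. Since the list omits [sonorant] and [strident] — which do distinguish the voiced alveolar fricative from the alveolar trill — this pair collapses; all other pairs remain distinct.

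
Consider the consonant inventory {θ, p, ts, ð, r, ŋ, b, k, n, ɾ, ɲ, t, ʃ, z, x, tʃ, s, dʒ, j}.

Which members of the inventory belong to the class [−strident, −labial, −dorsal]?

θ, ð, r, n, ɾ, t

Eliminate segments failing any feature: /p, b/ are [+labial]; /ts, ʃ, z, tʃ, s, dʒ/ are [+strident]; /ŋ, k, ɲ, x, j/ are [+dorsal]. The remaining /θ, ð, r, n, ɾ, t/ satisfy [−strident], [−labial], [−dorsal].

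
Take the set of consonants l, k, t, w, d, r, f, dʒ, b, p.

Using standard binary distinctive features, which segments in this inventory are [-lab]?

l, k, t, d, r, dʒ

The feature [labial] marks segments articulated with one or both lips. In this inventory /l, k, t, d, r, dʒ/ lack that property, so they are [-labial]; /w, f, b, p/ are [+labial].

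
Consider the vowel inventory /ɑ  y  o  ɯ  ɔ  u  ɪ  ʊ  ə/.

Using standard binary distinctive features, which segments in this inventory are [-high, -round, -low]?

ə

Checking each segment against [-high], [-round], [-low]: /ə/ (mid central vowel (schwa)) satisfies every feature; every other segment in the inventory fails at least one.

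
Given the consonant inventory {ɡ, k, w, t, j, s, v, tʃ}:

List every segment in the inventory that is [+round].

The [+round] segments here are /w/; the remaining /ɡ, k, t, j, s, v, tʃ/ are [−round].

w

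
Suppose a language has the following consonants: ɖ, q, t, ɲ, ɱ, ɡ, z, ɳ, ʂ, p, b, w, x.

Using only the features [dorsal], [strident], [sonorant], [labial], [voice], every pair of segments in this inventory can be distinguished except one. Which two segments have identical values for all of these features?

x, q

Both /x/ and /q/ are [+dorsal], [-strident], [-sonorant], [-labial], [-voice]. Since the list omits [continuant] and [high] — which do distinguish the voiceless velar fricative from the voiceless uvular stop — this pair collapses; all other pairs remain distinct.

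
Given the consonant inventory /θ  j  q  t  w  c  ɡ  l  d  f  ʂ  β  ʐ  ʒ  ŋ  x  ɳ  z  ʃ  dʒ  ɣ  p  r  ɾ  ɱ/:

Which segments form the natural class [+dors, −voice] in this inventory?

Eliminate segments failing any feature: /θ, t, l, d, f, ʂ, β, ʐ, ʒ, ɳ, z, ʃ, dʒ, p, r, ɾ, ɱ/ are [−dorsal]; /j, w, ɡ, ŋ, ɣ/ are [+voice]. The remaining /q, c, x/ satisfy [+dorsal], [−voice].

q, c, x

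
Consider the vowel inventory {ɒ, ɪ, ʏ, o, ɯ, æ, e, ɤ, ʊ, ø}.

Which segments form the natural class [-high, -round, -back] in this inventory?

æ, e

Eliminate segments failing any feature: /ɒ, o, ø/ are [+round]; /ɪ, ʏ, ɯ, ʊ/ are [+high]; /ɤ/ is [+back]. The remaining /æ, e/ satisfy [-high], [-round], [-back].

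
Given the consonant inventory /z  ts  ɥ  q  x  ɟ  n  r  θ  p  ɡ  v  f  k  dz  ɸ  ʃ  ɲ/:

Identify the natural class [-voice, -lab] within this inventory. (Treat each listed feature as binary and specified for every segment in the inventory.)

Eliminate segments failing any feature: /z, ɥ, ɟ, n, r, ɡ, v, dz, ɲ/ are [+voice]; /p, f, ɸ/ are [+labial]. The remaining /ts, q, x, θ, k, ʃ/ satisfy [-voice], [-labial].

ts, q, x, θ, k, ʃ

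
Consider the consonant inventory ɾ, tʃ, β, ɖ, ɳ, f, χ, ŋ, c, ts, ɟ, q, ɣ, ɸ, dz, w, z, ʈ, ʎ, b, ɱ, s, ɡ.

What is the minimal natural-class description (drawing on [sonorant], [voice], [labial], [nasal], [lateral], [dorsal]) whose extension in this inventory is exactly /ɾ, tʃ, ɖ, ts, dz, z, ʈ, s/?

[−nasal, −labial, −dorsal]

/ɾ, tʃ, ɖ, ts, dz, z, ʈ, s/ are all [−nasal], [−labial], [−dorsal], and no other segment in the inventory matches all three values. Dropping any one of them over-generates: [−labial, −dorsal] alone would also admit /ɳ/; [−nasal, −dorsal] alone would also admit /β, f, ɸ, b/; [−nasal, −labial] alone would also admit /χ, c, ɟ, q, …/. No other combination of two listed features picks out exactly this set either, so fewer than three features will not do.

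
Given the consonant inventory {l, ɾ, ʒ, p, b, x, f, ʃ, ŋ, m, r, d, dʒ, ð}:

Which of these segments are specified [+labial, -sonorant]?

p, b, f

Among the inventory, the [+labial] segments are /p, b, f, m/.
Within that set, [-sonorant] leaves /p, b, f/.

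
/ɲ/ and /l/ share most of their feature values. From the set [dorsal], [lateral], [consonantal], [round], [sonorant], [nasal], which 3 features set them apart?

[nasal], [lateral], [dorsal]

/ɲ/ is the palatal nasal and /l/ is the alveolar lateral approximant. Both are [+consonantal], [-round], [+sonorant]. /ɲ/ is [+nasal] while /l/ is [-nasal]; /ɲ/ is [-lateral] while /l/ is [+lateral]; /ɲ/ is [+dorsal] while /l/ is [-dorsal], so the distinguishing features are [nasal], [lateral], [dorsal].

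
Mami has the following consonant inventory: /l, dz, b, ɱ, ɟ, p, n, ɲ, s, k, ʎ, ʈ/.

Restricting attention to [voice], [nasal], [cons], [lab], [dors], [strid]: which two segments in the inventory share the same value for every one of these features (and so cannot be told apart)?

ʎ, ɟ

/ʎ/ (palatal lateral approximant) and /ɟ/ (voiced palatal stop) are both [+voice], [−nasal], [+consonantal], [−labial], [+dorsal], [−strident], so none of the listed features separates them. (They do differ in [sonorant] and [lateral], which are not among the given features.) Every other pair in the inventory differs on at least one listed feature.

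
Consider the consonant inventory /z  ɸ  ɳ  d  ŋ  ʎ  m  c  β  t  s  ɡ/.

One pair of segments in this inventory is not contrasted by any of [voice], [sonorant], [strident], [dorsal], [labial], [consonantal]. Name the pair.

ʎ, ŋ

/ʎ/ (palatal lateral approximant) and /ŋ/ (velar nasal) are both [+voice], [+sonorant], [−strident], [+dorsal], [−labial], [+consonantal], so none of the listed features separates them. (They do differ in [nasal], [lateral] and [back], which are not among the given features.) Every other pair in the inventory differs on at least one listed feature.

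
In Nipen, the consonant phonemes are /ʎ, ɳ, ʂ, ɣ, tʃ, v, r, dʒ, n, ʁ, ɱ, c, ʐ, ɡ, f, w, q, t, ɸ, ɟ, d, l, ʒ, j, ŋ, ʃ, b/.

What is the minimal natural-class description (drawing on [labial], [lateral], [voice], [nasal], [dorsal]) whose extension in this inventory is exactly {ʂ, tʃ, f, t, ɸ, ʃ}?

[-voice, -dorsal]

/ʂ, tʃ, f, t, ɸ, ʃ/ are all [-voice], [-dorsal], and no other segment in the inventory matches both values. Dropping any one of them over-generates: [-dorsal] alone would also admit /ɳ, v, r, dʒ, …/; [-voice] alone would also admit /c, q/. No other single listed feature picks out exactly this set either, so fewer than two features will not do.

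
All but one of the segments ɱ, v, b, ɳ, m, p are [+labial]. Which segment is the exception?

ɳ

/m, ɱ, p, v, b/ are all [+labial]; /ɳ/ (retroflex nasal) is [-labial].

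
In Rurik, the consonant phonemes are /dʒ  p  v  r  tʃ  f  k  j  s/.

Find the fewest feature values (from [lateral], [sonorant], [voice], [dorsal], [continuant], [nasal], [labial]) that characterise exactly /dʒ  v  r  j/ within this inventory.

[+voice]

The target set is precisely the extension of [+voice] in this inventory.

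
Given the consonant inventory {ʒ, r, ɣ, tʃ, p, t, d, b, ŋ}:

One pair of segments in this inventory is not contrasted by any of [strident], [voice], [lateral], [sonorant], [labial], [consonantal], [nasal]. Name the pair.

Both /ɣ/ and /d/ are [−strident], [+voice], [−lateral], [−sonorant], [−labial], [+consonantal], [−nasal]. Since the list omits [continuant], [coronal] and [dorsal] — which do distinguish the voiced velar fricative from the voiced alveolar stop — this pair collapses; all other pairs remain distinct.

ɣ, d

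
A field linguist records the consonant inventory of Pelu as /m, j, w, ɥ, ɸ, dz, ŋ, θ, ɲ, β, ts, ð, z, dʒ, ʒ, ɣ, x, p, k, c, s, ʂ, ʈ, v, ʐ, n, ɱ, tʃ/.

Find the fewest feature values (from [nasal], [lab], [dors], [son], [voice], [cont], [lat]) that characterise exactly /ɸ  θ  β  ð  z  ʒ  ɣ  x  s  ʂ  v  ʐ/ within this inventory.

/ɸ, θ, β, ð, z, ʒ, ɣ, x, s, ʂ, v, ʐ/ are all [-sonorant], [+continuant], and no other segment in the inventory matches both values. Dropping any one of them over-generates: [+continuant] alone would also admit /j, w, ɥ/; [-sonorant] alone would also admit /dz, ts, dʒ, p, …/. No other single listed feature picks out exactly this set either, so fewer than two features will not do.

[-son, +cont]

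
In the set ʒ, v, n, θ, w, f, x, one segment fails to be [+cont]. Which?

n

/ʒ, θ, f, w, v, x/ are all [+continuant]; /n/ (alveolar nasal) is [−continuant].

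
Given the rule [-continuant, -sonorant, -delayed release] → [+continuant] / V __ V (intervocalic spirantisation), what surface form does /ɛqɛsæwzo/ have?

[ɛχɛsæwzo]

/q/ satisfies [-continuant, -sonorant, -delayed release] and sits in V __ V. The [+continuant] counterpart of the voiceless uvular stop is /χ/. Other segments in /ɛqɛsæwzo/ either fail the structural description or are not in the environment, so the surface form is [ɛχɛsæwzo].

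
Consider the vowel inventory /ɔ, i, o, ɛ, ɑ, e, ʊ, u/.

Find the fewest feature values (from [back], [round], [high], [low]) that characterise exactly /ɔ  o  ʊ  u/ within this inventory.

[+round]

/ɔ, o, ʊ, u/ are exactly the [+round] segments in the inventory, so a single feature suffices.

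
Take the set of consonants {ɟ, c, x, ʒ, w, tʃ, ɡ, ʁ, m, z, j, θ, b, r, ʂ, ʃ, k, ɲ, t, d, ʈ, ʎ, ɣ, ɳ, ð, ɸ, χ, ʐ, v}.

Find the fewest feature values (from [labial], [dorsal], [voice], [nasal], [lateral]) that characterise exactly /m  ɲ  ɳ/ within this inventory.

Every target segment is [+nasal] and no other inventory member is, so one feature is enough.

[+nasal]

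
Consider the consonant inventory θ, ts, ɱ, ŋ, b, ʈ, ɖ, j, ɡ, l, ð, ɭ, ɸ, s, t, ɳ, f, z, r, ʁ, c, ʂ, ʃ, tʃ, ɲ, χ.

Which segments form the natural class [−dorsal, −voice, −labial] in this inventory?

θ, ts, ʈ, s, t, ʂ, ʃ, tʃ

Checking each segment against [−dorsal], [−voice], [−labial]: /θ/ (voiceless dental fricative), /ts/ (voiceless alveolar affricate), /ʈ/ (voiceless retroflex stop), /s/ (voiceless alveolar fricative), /t/ (voiceless alveolar stop), /ʂ/ (voiceless retroflex fricative), among others, satisfy every feature; every other segment in the inventory fails at least one.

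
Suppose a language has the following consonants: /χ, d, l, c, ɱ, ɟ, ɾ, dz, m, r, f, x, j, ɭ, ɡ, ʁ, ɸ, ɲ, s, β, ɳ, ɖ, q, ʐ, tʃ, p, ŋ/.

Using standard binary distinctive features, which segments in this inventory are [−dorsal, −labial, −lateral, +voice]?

Among the inventory, the [−dorsal] segments are /d, l, ɱ, ɾ, dz, m, r, f, ɭ, ɸ, s, β, ɳ, ɖ, ʐ, tʃ, p/.
Of those, [−labial] gives /d, l, ɾ, dz, r, ɭ, s, ɳ, ɖ, ʐ, tʃ/.
Then [−lateral] gives /d, ɾ, dz, r, s, ɳ, ɖ, ʐ, tʃ/.
Then [+voice] leaves /d, ɾ, dz, r, ɳ, ɖ, ʐ/.

d, ɾ, dz, r, ɳ, ɖ, ʐ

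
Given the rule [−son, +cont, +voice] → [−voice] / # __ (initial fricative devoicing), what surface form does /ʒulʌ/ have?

[ʃulʌ]

/ʒ/ satisfies [−son, +cont, +voice] and sits in # __. The [−voice] counterpart of the voiced postalveolar fricative is /ʃ/. Other segments in /ʒulʌ/ either fail the structural description or are not in the environment, so the surface form is [ʃulʌ].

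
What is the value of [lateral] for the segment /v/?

/v/ is the voiced labiodental fricative. The feature [lateral] marks segments produced with airflow around the side(s) of the tongue; /v/ lacks this property, so it is [−lateral].

[−lateral]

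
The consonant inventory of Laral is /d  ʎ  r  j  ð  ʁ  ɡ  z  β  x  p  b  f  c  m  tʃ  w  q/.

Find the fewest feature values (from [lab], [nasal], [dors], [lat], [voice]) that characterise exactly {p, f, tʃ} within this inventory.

The class [-voice], [-dorsal] has exactly /p, f, tʃ/ as its extension in this inventory. No smaller conjunction from the listed features achieves this: [-dorsal] alone would also admit /d, r, ð, z, …/; [-voice] alone would also admit /x, c, q/; and checking the remaining single features turns up none with this extension.

[-voice, -dors]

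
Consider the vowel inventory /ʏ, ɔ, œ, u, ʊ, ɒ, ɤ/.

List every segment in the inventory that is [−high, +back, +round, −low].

ɔ

Checking each segment against [−high], [+back], [+round], [−low]: /ɔ/ (mid back rounded lax vowel) satisfies every feature; every other segment in the inventory fails at least one.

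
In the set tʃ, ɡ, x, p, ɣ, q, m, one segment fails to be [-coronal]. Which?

/tʃ/ is the voiceless postalveolar affricate, which is [+coronal]; the rest — /q, ɣ, x, ɡ, m, p/ — are [-coronal].

tʃ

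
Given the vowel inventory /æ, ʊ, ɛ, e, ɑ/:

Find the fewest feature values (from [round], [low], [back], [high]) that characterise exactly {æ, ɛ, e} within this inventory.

[−back]

Every target segment is [−back] and no other inventory member is, so one feature is enough.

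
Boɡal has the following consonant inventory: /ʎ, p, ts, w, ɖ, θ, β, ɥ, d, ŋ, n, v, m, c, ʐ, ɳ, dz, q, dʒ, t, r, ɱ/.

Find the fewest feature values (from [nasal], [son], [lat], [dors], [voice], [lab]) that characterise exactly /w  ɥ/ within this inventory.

/w, ɥ/ are all [+labial], [+dorsal], and no other segment in the inventory matches both values. Dropping any one of them over-generates: [+dorsal] alone would also admit /ʎ, ŋ, c, q/; [+labial] alone would also admit /p, β, v, m, …/. No other single listed feature picks out exactly this set either, so fewer than two features will not do.

[+lab, +dors]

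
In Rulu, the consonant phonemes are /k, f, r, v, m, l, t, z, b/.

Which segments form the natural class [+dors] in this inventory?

k

The feature [dorsal] marks segments articulated with the tongue body. In this inventory /k/ has that property, so it is [+dorsal]; /f, r, v, m, l, t, z, b/ are [−dorsal].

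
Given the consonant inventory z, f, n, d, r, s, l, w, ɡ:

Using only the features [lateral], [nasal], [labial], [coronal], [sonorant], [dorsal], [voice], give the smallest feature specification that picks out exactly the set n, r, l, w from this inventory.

Every target segment is [+sonorant] and no other inventory member is, so one feature is enough.

[+sonorant]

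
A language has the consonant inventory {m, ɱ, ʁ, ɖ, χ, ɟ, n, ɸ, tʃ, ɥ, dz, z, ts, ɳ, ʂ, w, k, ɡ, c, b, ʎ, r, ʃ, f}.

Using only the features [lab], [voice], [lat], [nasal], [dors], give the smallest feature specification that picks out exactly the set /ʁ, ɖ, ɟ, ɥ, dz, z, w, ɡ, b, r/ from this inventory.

[+voice, −nasal, −lat]

The class [+voice], [−nasal], [−lateral] has exactly /ʁ, ɖ, ɟ, ɥ, dz, z, w, ɡ, b, r/ as its extension in this inventory. No smaller conjunction from the listed features achieves this: [−nasal, −lateral] alone would also admit /χ, ɸ, tʃ, ts, …/; [+voice, −lateral] alone would also admit /m, ɱ, n, ɳ/; [+voice, −nasal] alone would also admit /ʎ/; and checking the remaining two-feature bundles turns up none with this extension.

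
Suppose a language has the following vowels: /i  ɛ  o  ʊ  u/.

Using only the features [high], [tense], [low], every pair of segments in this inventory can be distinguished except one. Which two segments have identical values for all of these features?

i, u

On the given features, /i/ and /u/ have an identical profile: [+high], [+tense], [-low]. No other two segments in the inventory coincide on all 3 features. (They do differ in [labial], [round] and [back], which are not among the given features.)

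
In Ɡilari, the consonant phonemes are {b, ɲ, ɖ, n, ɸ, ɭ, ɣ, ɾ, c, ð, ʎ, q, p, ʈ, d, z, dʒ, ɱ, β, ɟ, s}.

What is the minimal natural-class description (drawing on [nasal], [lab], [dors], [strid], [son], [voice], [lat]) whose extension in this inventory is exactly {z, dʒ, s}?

[+strid]

/z, dʒ, s/ are exactly the [+strident] segments in the inventory, so a single feature suffices.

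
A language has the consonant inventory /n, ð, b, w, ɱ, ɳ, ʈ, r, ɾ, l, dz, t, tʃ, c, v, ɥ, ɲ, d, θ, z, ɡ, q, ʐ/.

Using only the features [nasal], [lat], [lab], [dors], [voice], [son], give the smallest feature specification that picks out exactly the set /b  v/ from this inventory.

[−son, +lab]

Every target segment is [−sonorant], [+labial]; each remaining inventory member fails at least one of these. Each conjunct is needed — [+labial] alone would also admit /w, ɱ, ɥ/; [−sonorant] alone would also admit /ð, ʈ, dz, t, …/ — and no other single listed feature has exactly this extension, so two is the minimum.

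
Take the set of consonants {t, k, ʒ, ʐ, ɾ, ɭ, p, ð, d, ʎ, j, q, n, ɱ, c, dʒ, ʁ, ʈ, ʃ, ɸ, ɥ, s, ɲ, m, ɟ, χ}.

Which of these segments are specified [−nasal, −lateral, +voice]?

ʒ, ʐ, ɾ, ð, d, j, dʒ, ʁ, ɥ, ɟ

Eliminate segments failing any feature: /t, k, p, q, c, ʈ, ʃ, ɸ, s, χ/ are [−voice]; /ɭ, ʎ/ are [+lateral]; /n, ɱ, ɲ, m/ are [+nasal]. The remaining /ʒ, ʐ, ɾ, ð, d, j, dʒ, ʁ, ɥ, ɟ/ satisfy [−nasal], [−lateral], [+voice].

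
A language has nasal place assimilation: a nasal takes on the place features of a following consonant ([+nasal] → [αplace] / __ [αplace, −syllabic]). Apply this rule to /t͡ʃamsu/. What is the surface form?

[t͡ʃansu]

In /t͡ʃamsu/, the nasal /m/ precedes /s/, which is [+coronal]. The nasal assimilates in place, becoming the [+coronal] nasal /n/. The surface form is [t͡ʃansu].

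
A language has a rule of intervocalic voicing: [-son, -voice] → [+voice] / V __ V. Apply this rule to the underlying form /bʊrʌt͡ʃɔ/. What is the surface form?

[bʊrʌd͡ʒɔ]

Only /t͡ʃ/ occurs between two vowels (/ʌ/ __ /ɔ/) and matches the structural description. It is a voiceless postalveolar affricate, so [-son, -voice] holds; changing it to [+voice] with all other features held fixed yields /d͡ʒ/ (voiced postalveolar affricate). No other segment meets both the structural description and the environment, so the output is [bʊrʌd͡ʒɔ].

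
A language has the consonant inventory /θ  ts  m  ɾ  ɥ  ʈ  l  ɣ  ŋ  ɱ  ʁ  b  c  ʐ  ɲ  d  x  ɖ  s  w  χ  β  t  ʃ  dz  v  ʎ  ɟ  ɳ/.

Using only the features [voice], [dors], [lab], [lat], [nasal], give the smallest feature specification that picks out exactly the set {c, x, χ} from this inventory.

[−voice, +dors]

Every target segment is [−voice], [+dorsal]; each remaining inventory member fails at least one of these. Each conjunct is needed — [+dorsal] alone would also admit /ɥ, ɣ, ŋ, ʁ, …/; [−voice] alone would also admit /θ, ts, ʈ, s, …/ — and no other single listed feature has exactly this extension, so two is the minimum.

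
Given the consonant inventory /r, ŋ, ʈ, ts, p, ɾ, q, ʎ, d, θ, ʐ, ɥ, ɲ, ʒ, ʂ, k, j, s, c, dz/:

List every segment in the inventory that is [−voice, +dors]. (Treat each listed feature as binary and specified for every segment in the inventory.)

Checking each segment against [−voice], [+dorsal]: /q/ (voiceless uvular stop), /k/ (voiceless velar stop), /c/ (voiceless palatal stop) satisfy every feature; every other segment in the inventory fails at least one.

q, k, c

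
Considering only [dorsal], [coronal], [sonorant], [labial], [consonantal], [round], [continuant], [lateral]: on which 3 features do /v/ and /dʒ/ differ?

[continuant], [labial], [coronal]

The two segments share [−dorsal], [−sonorant], [+consonantal], [−round], [−lateral]. The only features from the list on which they differ: /v/ is [+continuant] while /dʒ/ is [−continuant]; /v/ is [+labial] while /dʒ/ is [−labial]; /v/ is [−coronal] while /dʒ/ is [+coronal].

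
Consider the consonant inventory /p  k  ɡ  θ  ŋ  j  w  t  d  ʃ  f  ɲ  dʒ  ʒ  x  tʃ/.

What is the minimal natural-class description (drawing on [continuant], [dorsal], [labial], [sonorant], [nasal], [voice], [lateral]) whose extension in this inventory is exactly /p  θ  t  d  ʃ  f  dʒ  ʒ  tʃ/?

[−dorsal]

/p, θ, t, d, ʃ, f, dʒ, ʒ, tʃ/ are exactly the [−dorsal] segments in the inventory, so a single feature suffices.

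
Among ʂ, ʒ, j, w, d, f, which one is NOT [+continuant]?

d

Every segment except /d/ is [+continuant]. /d/ (voiced alveolar stop) is [−continuant], so it is the exception.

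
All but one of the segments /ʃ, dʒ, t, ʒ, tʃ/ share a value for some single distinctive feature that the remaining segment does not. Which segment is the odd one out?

The remaining segments after removing /t/ share [+distributed]; /t/ (voiceless alveolar stop) is [−distributed]. For every other candidate removal, the leftover set fails to share any single feature value that the removed segment lacks.

t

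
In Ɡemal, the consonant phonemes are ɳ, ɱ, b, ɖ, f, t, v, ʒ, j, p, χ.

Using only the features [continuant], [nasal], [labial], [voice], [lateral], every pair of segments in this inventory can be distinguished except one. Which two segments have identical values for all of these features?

ʒ, j

On the given features, /ʒ/ and /j/ have an identical profile: [+continuant], [−nasal], [−labial], [+voice], [−lateral]. No other two segments in the inventory coincide on all 5 features. (They do differ in [sonorant], [strident] and [dorsal], which are not among the given features.)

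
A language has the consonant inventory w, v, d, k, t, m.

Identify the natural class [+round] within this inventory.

The [+round] segments here are /w/; the remaining /v, d, k, t, m/ are [−round].

w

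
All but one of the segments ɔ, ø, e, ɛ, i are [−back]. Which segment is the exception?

ɔ

Every segment except /ɔ/ is [−back]. /ɔ/ (mid back rounded lax vowel) is [+back], so it is the exception.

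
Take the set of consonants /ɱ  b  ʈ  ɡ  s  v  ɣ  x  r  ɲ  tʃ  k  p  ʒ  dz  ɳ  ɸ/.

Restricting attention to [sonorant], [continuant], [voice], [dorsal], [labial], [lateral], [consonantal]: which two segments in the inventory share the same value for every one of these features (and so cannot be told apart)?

ʈ, tʃ

Both /ʈ/ and /tʃ/ are [−sonorant], [−continuant], [−voice], [−dorsal], [−labial], [−lateral], [+consonantal]. Since the list omits [strident], [delayed release] and [distributed] — which do distinguish the voiceless retroflex stop from the voiceless postalveolar affricate — this pair collapses; all other pairs remain distinct.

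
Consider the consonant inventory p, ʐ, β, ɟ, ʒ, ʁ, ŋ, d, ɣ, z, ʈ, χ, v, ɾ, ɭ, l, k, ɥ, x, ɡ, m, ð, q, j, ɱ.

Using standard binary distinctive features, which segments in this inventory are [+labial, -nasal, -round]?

p, β, v

Eliminate segments failing any feature: /ʐ, ɟ, ʒ, ʁ, ŋ, d, ɣ, z, ʈ, χ, ɾ, ɭ, l, k, x, ɡ, ð, q, j/ are [-labial]; /ɥ/ is [+round]; /m, ɱ/ are [+nasal]. The remaining /p, β, v/ satisfy [+labial], [-nasal], [-round].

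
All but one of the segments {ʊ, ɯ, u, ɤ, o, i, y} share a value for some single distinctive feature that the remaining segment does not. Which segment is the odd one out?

[tense] groups all but one: /y, ɯ, i, o, u, ɤ/ share [+tense] while /ʊ/ (high back rounded lax vowel) alone is [−tense]. Removing any other segment would not leave a single-feature class that excludes it.

ʊ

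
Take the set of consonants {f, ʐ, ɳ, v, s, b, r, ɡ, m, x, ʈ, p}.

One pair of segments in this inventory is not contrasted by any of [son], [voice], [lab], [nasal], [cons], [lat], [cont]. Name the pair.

On the given features, /x/ and /s/ have an identical profile: [−sonorant], [−voice], [−labial], [−nasal], [+consonantal], [−lateral], [+continuant]. No other two segments in the inventory coincide on all 7 features. (They do differ in [strident], [coronal] and [dorsal], which are not among the given features.)

x, s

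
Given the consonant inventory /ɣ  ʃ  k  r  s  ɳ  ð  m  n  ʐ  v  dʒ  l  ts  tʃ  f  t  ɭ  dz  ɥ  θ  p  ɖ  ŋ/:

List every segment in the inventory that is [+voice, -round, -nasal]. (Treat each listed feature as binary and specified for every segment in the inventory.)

ɣ, r, ð, ʐ, v, dʒ, l, ɭ, dz, ɖ

Checking each segment against [+voice], [-round], [-nasal]: /ɣ/ (voiced velar fricative), /r/ (alveolar trill), /ð/ (voiced dental fricative), /ʐ/ (voiced retroflex fricative), /v/ (voiced labiodental fricative), /dʒ/ (voiced postalveolar affricate), among others, satisfy every feature; every other segment in the inventory fails at least one.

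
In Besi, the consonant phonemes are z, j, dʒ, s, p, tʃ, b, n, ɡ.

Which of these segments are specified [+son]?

j, n

The feature [sonorant] marks segments produced without turbulent airflow (nasals, liquids, glides, vowels). In this inventory /j, n/ have that property, so they are [+sonorant]; /z, dʒ, s, p, tʃ, b, ɡ/ are [-sonorant].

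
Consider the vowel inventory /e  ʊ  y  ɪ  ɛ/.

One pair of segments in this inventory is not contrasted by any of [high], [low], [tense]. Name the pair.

/ʊ/ (high back rounded lax vowel) and /ɪ/ (high front unrounded lax vowel) are both [+high], [−low], [−tense], so none of the listed features separates them. (They do differ in [labial], [round] and [back], which are not among the given features.) Every other pair in the inventory differs on at least one listed feature.

ʊ, ɪ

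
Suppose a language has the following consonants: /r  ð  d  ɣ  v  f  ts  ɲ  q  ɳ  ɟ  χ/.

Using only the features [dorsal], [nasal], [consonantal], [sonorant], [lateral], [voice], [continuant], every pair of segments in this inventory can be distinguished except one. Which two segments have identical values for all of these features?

v, ð

/v/ (voiced labiodental fricative) and /ð/ (voiced dental fricative) are both [−dorsal], [−nasal], [+consonantal], [−sonorant], [−lateral], [+voice], [+continuant], so none of the listed features separates them. (They do differ in [labial] and [coronal], which are not among the given features.) Every other pair in the inventory differs on at least one listed feature.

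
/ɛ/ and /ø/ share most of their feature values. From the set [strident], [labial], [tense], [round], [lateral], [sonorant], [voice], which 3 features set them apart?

[labial], [round], [tense]

/ɛ/ (mid front unrounded lax vowel) and /ø/ (mid front rounded tense vowel) agree on [−strident], [−lateral], [+sonorant], [+voice]. They differ on [labial] (/ɛ/ [−], /ø/ [+]), [round] (/ɛ/ [−], /ø/ [+]), [tense] (/ɛ/ [−], /ø/ [+]).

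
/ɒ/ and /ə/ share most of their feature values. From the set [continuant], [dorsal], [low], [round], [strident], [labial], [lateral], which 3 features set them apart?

/ɒ/ (low back rounded vowel) and /ə/ (mid central vowel (schwa)) agree on [+continuant], [+dorsal], [-strident], [-lateral]. They differ on [labial] (/ɒ/ [+], /ə/ [-]), [round] (/ɒ/ [+], /ə/ [-]), [low] (/ɒ/ [+], /ə/ [-]).

[labial], [round], [low]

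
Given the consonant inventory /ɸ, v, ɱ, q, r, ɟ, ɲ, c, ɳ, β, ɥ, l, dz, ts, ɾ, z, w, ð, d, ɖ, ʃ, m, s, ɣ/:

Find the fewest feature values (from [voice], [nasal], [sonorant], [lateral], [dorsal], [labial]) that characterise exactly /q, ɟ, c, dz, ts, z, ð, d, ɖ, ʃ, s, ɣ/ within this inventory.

[-sonorant, -labial]

The class [-sonorant], [-labial] has exactly /q, ɟ, c, dz, ts, z, ð, d, ɖ, ʃ, s, ɣ/ as its extension in this inventory. No smaller conjunction from the listed features achieves this: [-labial] alone would also admit /r, ɲ, ɳ, l, …/; [-sonorant] alone would also admit /ɸ, v, β/; and checking the remaining single features turns up none with this extension.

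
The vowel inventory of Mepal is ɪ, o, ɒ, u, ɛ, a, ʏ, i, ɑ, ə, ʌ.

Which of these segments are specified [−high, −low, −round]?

Eliminate segments failing any feature: /ɪ, u, ʏ, i/ are [+high]; /o/ is [+round]; /ɒ, a, ɑ/ are [+low]. The remaining /ɛ, ə, ʌ/ satisfy [−high], [−low], [−round].

ɛ, ə, ʌ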